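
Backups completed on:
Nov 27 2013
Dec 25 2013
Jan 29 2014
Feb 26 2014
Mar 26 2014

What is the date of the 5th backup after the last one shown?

Every date is a Wednesday; gaps 28, 35, 28, 28 days.
Each is the last Wednesday of its month (at least one falls on the 29th or later, ruling out '4th Wednesday').
Last Wednesday of April 2014: Apr 30 2014.
May 2014 ends with Wednesday May 28 2014.
Last Wednesday of June 2014: Jun 25 2014.
Last Wednesday of July 2014: Jul 30 2014.
August 2014 ends with Wednesday Aug 27 2014.

Aug 27 2014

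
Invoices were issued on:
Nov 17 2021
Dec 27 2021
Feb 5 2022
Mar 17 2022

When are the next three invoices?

Apr 26 2022, Jun 5 2022, Jul 15 2022

Every event comes 40 days after the last (40, 40, 40).
Mar 17 2022 + 40 days = Apr 26 2022.
Apr 26 2022 + 40 days = Jun 5 2022.
Jun 5 2022 + 40 days = Jul 15 2022.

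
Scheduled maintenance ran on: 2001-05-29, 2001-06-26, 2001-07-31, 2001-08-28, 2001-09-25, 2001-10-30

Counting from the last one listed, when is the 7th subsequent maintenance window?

2002-05-28

Every date is a Tuesday; gaps 28, 35, 28, 28, 35 days.
Each is the last Tuesday of its month (at least one falls on the 29th or later, ruling out '4th Tuesday').
Last Tuesday of November 2001: 2001-11-27.
Last Tuesday of December 2001: 2001-12-25.
Last Tuesday of January 2002: 2002-01-29.
Last Tuesday of February 2002: 2002-02-26.
March 2002 ends with Tuesday 2002-03-26.
Last Tuesday of April 2002: 2002-04-30.
May 2002 ends with Tuesday 2002-05-28.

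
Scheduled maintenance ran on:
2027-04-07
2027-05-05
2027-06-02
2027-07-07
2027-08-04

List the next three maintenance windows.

2027-09-01, 2027-10-06, 2027-11-03

All dates are Wednesdays, 28, 28, 35, 28 days apart.
Specifically, the 1st Wednesday of each month.
September 2027 — 1st Wednesday is 2027-09-01.
1st Wednesday of October 2027: 2027-10-06.
November 2027 — 1st Wednesday is 2027-11-03.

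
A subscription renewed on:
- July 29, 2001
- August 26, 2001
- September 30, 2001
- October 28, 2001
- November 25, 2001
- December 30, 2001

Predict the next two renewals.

January 27, 2002; February 24, 2002

These are Sundays with 28, 35, 28, 28, 35-day gaps.
Each is the final Sunday of its month — July 29, 2001 is past the 28th, so '4th Sunday' doesn't fit.
Last Sunday of January 2002: January 27, 2002.
February 2002 ends with Sunday February 24, 2002.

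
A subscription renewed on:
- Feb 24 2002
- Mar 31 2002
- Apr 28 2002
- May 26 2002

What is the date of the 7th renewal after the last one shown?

These are Sundays with 35, 28, 28-day gaps.
Each is the final Sunday of its month — Mar 31 2002 is past the 28th, so '4th Sunday' doesn't fit.
Last Sunday of June 2002: Jun 30 2002.
July 2002 ends with Sunday Jul 28 2002.
August 2002 ends with Sunday Aug 25 2002.
Last Sunday of September 2002: Sep 29 2002.
October 2002 ends with Sunday Oct 27 2002.
November 2002 ends with Sunday Nov 24 2002.
Last Sunday of December 2002: Dec 29 2002.

Dec 29 2002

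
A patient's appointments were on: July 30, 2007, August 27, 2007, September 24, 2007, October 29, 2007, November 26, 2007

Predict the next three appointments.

December 31, 2007; January 28, 2008; February 25, 2008

These are Mondays with 28, 28, 35, 28-day gaps.
Each is the final Monday of its month — July 30, 2007 is past the 28th, so '4th Monday' doesn't fit.
December 2007 ends with Monday December 31, 2007.
January 2008 ends with Monday January 28, 2008.
February 2008 ends with Monday February 25, 2008.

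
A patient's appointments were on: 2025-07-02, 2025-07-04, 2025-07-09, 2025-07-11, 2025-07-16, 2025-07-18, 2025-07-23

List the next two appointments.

Gaps: 2, 5, 2, 5, 2, 5 days — not constant, but cyclic with period 2.
The events fall on every Wednesday and Friday.
The following Friday is 2025-07-25.
The following Wednesday is 2025-07-30.

2025-07-25, 2025-07-30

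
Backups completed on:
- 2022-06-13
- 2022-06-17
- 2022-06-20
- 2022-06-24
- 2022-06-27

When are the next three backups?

Every event lands on a Monday or Friday (gaps cycle 4, 3, 4, 3).
So the schedule is: every Monday and Friday.
Next Friday: 2022-07-01.
The following Monday is 2022-07-04.
Next Friday: 2022-07-08.

2022-07-01, 2022-07-04, 2022-07-08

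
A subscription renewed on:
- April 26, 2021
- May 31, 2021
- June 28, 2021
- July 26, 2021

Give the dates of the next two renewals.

These are Mondays with 35, 28, 28-day gaps.
Each is the final Monday of its month — May 31, 2021 is past the 28th, so '4th Monday' doesn't fit.
Last Monday of August 2021: August 30, 2021.
Last Monday of September 2021: September 27, 2021.

August 30, 2021; September 27, 2021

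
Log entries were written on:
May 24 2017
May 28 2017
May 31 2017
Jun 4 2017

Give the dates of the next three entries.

Gaps: 4, 3, 4 days — not constant, but cyclic with period 2.
The events fall on every Wednesday and Sunday.
The following Wednesday is Jun 7 2017.
Next Sunday: Jun 11 2017.
The following Wednesday is Jun 14 2017.

Jun 7 2017, Jun 11 2017, Jun 14 2017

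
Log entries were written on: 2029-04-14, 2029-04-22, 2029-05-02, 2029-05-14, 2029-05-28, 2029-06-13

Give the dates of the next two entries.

2029-07-01, 2029-07-21

Intervals are 8, 10, 12, 14, 16 days — an arithmetic progression with common difference 2.
Next gap: 18 days. 2029-06-13 + 18 days = 2029-07-01.
Next gap: 20 days. 2029-07-01 + 20 days = 2029-07-21.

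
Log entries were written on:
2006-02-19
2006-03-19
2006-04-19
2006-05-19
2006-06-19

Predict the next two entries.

2006-07-19, 2006-08-19

Gaps: 28, 31, 30, 31 days — not constant. Every event is on the 19th of the month.
Pattern: the 19th of each month.
July 2006: 2006-07-19.
August 2006: 2006-08-19.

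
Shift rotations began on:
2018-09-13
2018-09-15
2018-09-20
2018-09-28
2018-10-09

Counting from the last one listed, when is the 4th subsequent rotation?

2018-12-22

The spacing grows by 3 each time: 2, 5, 8, 11 days.
Next gap: 14 days. 2018-10-09 + 14 days = 2018-10-23.
Next gap: 17 days. 2018-10-23 + 17 days = 2018-11-09.
Next gap: 20 days. 2018-11-09 + 20 days = 2018-11-29.
Next gap: 23 days. 2018-11-29 + 23 days = 2018-12-22.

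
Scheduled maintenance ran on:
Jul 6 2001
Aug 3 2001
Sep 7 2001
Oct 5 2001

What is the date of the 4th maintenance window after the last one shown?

Feb 1 2002

These are Fridays at 28- or 35-day spacing (28, 35, 28).
The pattern: 1st Friday of the month.
1st Friday of November 2001: Nov 2 2001.
1st Friday of December 2001: Dec 7 2001.
January 2002 — 1st Friday is Jan 4 2002.
1st Friday of February 2002: Feb 1 2002.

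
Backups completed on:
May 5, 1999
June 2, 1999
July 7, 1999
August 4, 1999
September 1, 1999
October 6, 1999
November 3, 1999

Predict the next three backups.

December 1, 1999; January 5, 2000; February 2, 2000

These are Wednesdays at 28- or 35-day spacing (28, 35, 28, 28, 35, 28).
The pattern: 1st Wednesday of the month.
1st Wednesday of December 1999: December 1, 1999.
1st Wednesday of January 2000: January 5, 2000.
February 2000 — 1st Wednesday is February 2, 2000.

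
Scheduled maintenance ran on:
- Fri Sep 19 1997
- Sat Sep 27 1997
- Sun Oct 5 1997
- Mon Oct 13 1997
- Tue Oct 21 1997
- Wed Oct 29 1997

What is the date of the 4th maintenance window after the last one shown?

Every event comes 8 days after the last (8, 8, 8, 8, 8).
Wed Oct 29 1997 + 8 days = Thu Nov 6 1997.
Thu Nov 6 1997 + 8 days = Fri Nov 14 1997.
Fri Nov 14 1997 + 8 days = Sat Nov 22 1997.
Sat Nov 22 1997 + 8 days = Sun Nov 30 1997.

Sun Nov 30 1997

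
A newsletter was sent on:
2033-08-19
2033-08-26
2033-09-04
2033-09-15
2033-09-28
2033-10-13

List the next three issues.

The spacing grows by 2 each time: 7, 9, 11, 13, 15 days.
Next gap: 17 days. 2033-10-13 + 17 days = 2033-10-30.
Next gap: 19 days. 2033-10-30 + 19 days = 2033-11-18.
Next gap: 21 days. 2033-11-18 + 21 days = 2033-12-09.

2033-10-30, 2033-11-18, 2033-12-09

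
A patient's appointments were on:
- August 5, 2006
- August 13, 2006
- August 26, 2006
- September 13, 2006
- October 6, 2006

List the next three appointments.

The spacing grows by 5 each time: 8, 13, 18, 23 days.
Next gap: 28 days. October 6, 2006 + 28 days = November 3, 2006.
Next gap: 33 days. November 3, 2006 + 33 days = December 6, 2006.
Next gap: 38 days. December 6, 2006 + 38 days = January 13, 2007.

November 3, 2006; December 6, 2006; January 13, 2007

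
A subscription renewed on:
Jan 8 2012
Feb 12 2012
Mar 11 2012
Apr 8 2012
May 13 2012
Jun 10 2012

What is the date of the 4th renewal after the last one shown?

These are Sundays at 28- or 35-day spacing (35, 28, 28, 35, 28).
The pattern: 2nd Sunday of the month.
2nd Sunday of July 2012: Jul 8 2012.
August 2012 — 2nd Sunday is Aug 12 2012.
September 2012 — 2nd Sunday is Sep 9 2012.
October 2012 — 2nd Sunday is Oct 14 2012.

Oct 14 2012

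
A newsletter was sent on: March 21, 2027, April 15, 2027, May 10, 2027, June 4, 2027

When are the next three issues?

Gaps between consecutive events: 25, 25, 25 days — a constant 25-day interval.
June 4, 2027 + 25 days = June 29, 2027.
June 29, 2027 + 25 days = July 24, 2027.
July 24, 2027 + 25 days = August 18, 2027.

June 29, 2027; July 24, 2027; August 18, 2027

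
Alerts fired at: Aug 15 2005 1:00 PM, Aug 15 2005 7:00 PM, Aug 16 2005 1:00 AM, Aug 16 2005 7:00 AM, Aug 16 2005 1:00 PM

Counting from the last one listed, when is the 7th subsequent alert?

Aug 18 2005 7:00 AM

Spacing: 6, 6, 6, 6 h — constant 6 h.
Aug 16 2005 1:00 PM + 6 h = Aug 16 2005 7:00 PM.
Aug 16 2005 7:00 PM + 6 h = Aug 17 2005 1:00 AM.
Aug 17 2005 1:00 AM + 6 h = Aug 17 2005 7:00 AM.
Aug 17 2005 7:00 AM + 6 h = Aug 17 2005 1:00 PM.
Aug 17 2005 1:00 PM + 6 h = Aug 17 2005 7:00 PM.
Aug 17 2005 7:00 PM + 6 h = Aug 18 2005 1:00 AM.
Aug 18 2005 1:00 AM + 6 h = Aug 18 2005 7:00 AM.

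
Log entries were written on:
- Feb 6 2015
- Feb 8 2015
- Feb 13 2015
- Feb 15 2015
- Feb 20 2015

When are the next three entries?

The gap pattern 2, 5, 2, 5 repeats every 2 events.
These are the Fridays and Sundays of each week.
Next Sunday: Feb 22 2015.
Next Friday: Feb 27 2015.
The following Sunday is Mar 1 2015.

Feb 22 2015, Feb 27 2015, Mar 1 2015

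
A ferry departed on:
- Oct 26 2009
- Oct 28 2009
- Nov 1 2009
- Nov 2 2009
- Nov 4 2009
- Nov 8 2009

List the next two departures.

The gap pattern 2, 4, 1, 2, 4 repeats every 3 events.
These are the Mondays, Wednesdays and Sundays of each week.
Next Monday: Nov 9 2009.
Next Wednesday: Nov 11 2009.

Nov 9 2009, Nov 11 2009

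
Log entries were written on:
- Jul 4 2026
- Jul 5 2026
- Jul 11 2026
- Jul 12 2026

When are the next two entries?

Gaps: 1, 6, 1 days — not constant, but cyclic with period 2.
The events fall on every Saturday and Sunday.
Next Saturday: Jul 18 2026.
Next Sunday: Jul 19 2026.

Jul 18 2026, Jul 19 2026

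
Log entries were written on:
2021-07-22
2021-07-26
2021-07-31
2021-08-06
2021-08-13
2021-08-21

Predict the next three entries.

The spacing grows by 1 each time: 4, 5, 6, 7, 8 days.
Next gap: 9 days. 2021-08-21 + 9 days = 2021-08-30.
Next gap: 10 days. 2021-08-30 + 10 days = 2021-09-09.
Next gap: 11 days. 2021-09-09 + 11 days = 2021-09-20.

2021-08-30, 2021-09-09, 2021-09-20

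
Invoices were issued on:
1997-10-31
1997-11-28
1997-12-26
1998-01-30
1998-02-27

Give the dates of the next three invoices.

Every date is a Friday; gaps 28, 28, 35, 28 days.
Each is the last Friday of its month (at least one falls on the 29th or later, ruling out '4th Friday').
Last Friday of March 1998: 1998-03-27.
April 1998 ends with Friday 1998-04-24.
May 1998 ends with Friday 1998-05-29.

1998-03-27, 1998-04-24, 1998-05-29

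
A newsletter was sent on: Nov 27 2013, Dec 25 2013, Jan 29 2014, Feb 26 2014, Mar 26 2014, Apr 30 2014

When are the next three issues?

May 28 2014, Jun 25 2014, Jul 30 2014

All Wednesdays; the gaps (28, 35, 28, 28, 35) vary with month length.
This is the last Wednesday of each month.
May 2014 ends with Wednesday May 28 2014.
June 2014 ends with Wednesday Jun 25 2014.
July 2014 ends with Wednesday Jul 30 2014.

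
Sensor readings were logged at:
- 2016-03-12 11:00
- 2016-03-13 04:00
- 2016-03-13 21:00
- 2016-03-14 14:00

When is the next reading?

Gaps: 17, 17, 17 hours — each event is 17 hours after the previous one.
2016-03-14 14:00 + 17 h = 2016-03-15 07:00.

2016-03-15 07:00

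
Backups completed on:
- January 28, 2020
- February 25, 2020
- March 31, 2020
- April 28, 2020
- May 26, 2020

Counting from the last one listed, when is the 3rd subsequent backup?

August 25, 2020

Every date is a Tuesday; gaps 28, 35, 28, 28 days.
Each is the last Tuesday of its month (at least one falls on the 29th or later, ruling out '4th Tuesday').
Last Tuesday of June 2020: June 30, 2020.
Last Tuesday of July 2020: July 28, 2020.
August 2020 ends with Tuesday August 25, 2020.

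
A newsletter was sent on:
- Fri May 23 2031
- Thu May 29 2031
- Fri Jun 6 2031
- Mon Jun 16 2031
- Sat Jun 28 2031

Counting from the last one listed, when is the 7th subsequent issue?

Sat Nov 15 2031

Intervals are 6, 8, 10, 12 days — an arithmetic progression with common difference 2.
Next gap: 14 days. Sat Jun 28 2031 + 14 days = Sat Jul 12 2031.
Next gap: 16 days. Sat Jul 12 2031 + 16 days = Mon Jul 28 2031.
Next gap: 18 days. Mon Jul 28 2031 + 18 days = Fri Aug 15 2031.
Next gap: 20 days. Fri Aug 15 2031 + 20 days = Thu Sep 4 2031.
Next gap: 22 days. Thu Sep 4 2031 + 22 days = Fri Sep 26 2031.
Next gap: 24 days. Fri Sep 26 2031 + 24 days = Mon Oct 20 2031.
Next gap: 26 days. Mon Oct 20 2031 + 26 days = Sat Nov 15 2031.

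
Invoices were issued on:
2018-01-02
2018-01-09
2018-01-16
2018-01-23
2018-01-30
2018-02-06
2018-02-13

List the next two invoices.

The spacing is 7, 7, 7, 7, 7, 7 days — always 7 days.
2018-02-13 + 7 days = 2018-02-20.
2018-02-20 + 7 days = 2018-02-27.

2018-02-20, 2018-02-27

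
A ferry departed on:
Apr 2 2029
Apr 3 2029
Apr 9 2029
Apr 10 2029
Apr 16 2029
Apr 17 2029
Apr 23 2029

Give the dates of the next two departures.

Apr 24 2029, Apr 30 2029

Gaps: 1, 6, 1, 6, 1, 6 days — not constant, but cyclic with period 2.
The events fall on every Monday and Tuesday.
The following Tuesday is Apr 24 2029.
Next Monday: Apr 30 2029.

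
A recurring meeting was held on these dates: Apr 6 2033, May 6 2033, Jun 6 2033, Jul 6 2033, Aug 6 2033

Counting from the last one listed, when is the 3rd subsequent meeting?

Nov 6 2033

Each date is the 6th; the gaps (30, 31, 30, 31) track the month lengths.
The rule is the 6th of each month.
September 2033: Sep 6 2033.
Next: October 2033 → Oct 6 2033.
November 2033: Nov 6 2033.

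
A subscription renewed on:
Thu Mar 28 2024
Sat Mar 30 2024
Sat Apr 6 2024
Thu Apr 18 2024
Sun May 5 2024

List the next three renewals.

Gaps: 2, 7, 12, 17 days — each gap is 5 larger than the previous one.
Next gap: 22 days. Sun May 5 2024 + 22 days = Mon May 27 2024.
Next gap: 27 days. Mon May 27 2024 + 27 days = Sun Jun 23 2024.
Next gap: 32 days. Sun Jun 23 2024 + 32 days = Thu Jul 25 2024.

Mon May 27 2024, Sun Jun 23 2024, Thu Jul 25 2024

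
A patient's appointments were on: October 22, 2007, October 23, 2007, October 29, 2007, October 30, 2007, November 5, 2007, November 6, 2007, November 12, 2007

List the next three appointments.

Gaps: 1, 6, 1, 6, 1, 6 days — not constant, but cyclic with period 2.
The events fall on every Monday and Tuesday.
Next Tuesday: November 13, 2007.
The following Monday is November 19, 2007.
The following Tuesday is November 20, 2007.

November 13, 2007; November 19, 2007; November 20, 2007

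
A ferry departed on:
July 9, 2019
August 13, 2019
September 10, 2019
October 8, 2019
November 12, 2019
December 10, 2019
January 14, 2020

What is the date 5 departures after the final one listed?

Gaps: 35, 28, 28, 35, 28, 35 days — a mix of 28 and 35. Every date is a Tuesday.
Each is the 2nd Tuesday of its month.
2nd Tuesday of February 2020: February 11, 2020.
2nd Tuesday of March 2020: March 10, 2020.
2nd Tuesday of April 2020: April 14, 2020.
May 2020 — 2nd Tuesday is May 12, 2020.
June 2020 — 2nd Tuesday is June 9, 2020.

June 9, 2020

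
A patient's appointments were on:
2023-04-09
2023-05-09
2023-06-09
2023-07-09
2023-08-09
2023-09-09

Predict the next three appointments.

2023-10-09, 2023-11-09, 2023-12-09

Gaps: 30, 31, 30, 31, 31 days — not constant. Every event is on the 9th of the month.
Pattern: the 9th of each month.
October 2023: 2023-10-09.
Next: November 2023 → 2023-11-09.
December 2023: 2023-12-09.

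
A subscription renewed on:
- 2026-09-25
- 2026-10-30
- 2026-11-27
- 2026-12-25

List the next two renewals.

Every date is a Friday; gaps 35, 28, 28 days.
Each is the last Friday of its month (at least one falls on the 29th or later, ruling out '4th Friday').
Last Friday of January 2027: 2027-01-29.
February 2027 ends with Friday 2027-02-26.

2027-01-29, 2027-02-26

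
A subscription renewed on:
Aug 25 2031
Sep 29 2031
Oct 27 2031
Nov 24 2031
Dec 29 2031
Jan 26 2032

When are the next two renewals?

Every date is a Monday; gaps 35, 28, 28, 35, 28 days.
Each is the last Monday of its month (at least one falls on the 29th or later, ruling out '4th Monday').
February 2032 ends with Monday Feb 23 2032.
Last Monday of March 2032: Mar 29 2032.

Feb 23 2032, Mar 29 2032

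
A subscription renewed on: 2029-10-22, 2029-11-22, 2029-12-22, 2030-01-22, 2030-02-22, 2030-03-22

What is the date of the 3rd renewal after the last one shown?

2030-06-22

Each date is the 22nd; the gaps (31, 30, 31, 31, 28) track the month lengths.
The rule is the 22nd of each month.
Next: April 2030 → 2030-04-22.
May 2030: 2030-05-22.
June 2030: 2030-06-22.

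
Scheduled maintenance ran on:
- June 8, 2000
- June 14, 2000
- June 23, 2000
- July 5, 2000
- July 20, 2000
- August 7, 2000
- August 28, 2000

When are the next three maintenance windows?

The spacing grows by 3 each time: 6, 9, 12, 15, 18, 21 days.
Next gap: 24 days. August 28, 2000 + 24 days = September 21, 2000.
Next gap: 27 days. September 21, 2000 + 27 days = October 18, 2000.
Next gap: 30 days. October 18, 2000 + 30 days = November 17, 2000.

September 21, 2000; October 18, 2000; November 17, 2000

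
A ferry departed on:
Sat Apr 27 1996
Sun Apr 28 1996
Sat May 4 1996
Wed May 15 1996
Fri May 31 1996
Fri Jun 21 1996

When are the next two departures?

The spacing grows by 5 each time: 1, 6, 11, 16, 21 days.
Next gap: 26 days. Fri Jun 21 1996 + 26 days = Wed Jul 17 1996.
Next gap: 31 days. Wed Jul 17 1996 + 31 days = Sat Aug 17 1996.

Wed Jul 17 1996, Sat Aug 17 1996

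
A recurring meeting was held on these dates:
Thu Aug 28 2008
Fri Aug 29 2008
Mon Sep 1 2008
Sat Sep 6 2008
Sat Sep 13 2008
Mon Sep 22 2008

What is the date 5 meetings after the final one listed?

Sat Dec 6 2008

The spacing grows by 2 each time: 1, 3, 5, 7, 9 days.
Next gap: 11 days. Mon Sep 22 2008 + 11 days = Fri Oct 3 2008.
Next gap: 13 days. Fri Oct 3 2008 + 13 days = Thu Oct 16 2008.
Next gap: 15 days. Thu Oct 16 2008 + 15 days = Fri Oct 31 2008.
Next gap: 17 days. Fri Oct 31 2008 + 17 days = Mon Nov 17 2008.
Next gap: 19 days. Mon Nov 17 2008 + 19 days = Sat Dec 6 2008.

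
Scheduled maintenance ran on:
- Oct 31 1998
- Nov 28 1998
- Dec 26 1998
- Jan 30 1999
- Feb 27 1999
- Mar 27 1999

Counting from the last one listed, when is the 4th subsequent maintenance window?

All Saturdays; the gaps (28, 28, 35, 28, 28) vary with month length.
This is the last Saturday of each month.
Last Saturday of April 1999: Apr 24 1999.
May 1999 ends with Saturday May 29 1999.
June 1999 ends with Saturday Jun 26 1999.
July 1999 ends with Saturday Jul 31 1999.

Jul 31 1999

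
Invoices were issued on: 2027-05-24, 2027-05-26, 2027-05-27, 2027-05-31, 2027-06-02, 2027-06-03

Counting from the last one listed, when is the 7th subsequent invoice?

2027-06-21

Every event lands on a Monday or Wednesday or Thursday (gaps cycle 2, 1, 4, 2, 1).
So the schedule is: every Monday, Wednesday and Thursday.
Next Monday: 2027-06-07.
Next Wednesday: 2027-06-09.
The following Thursday is 2027-06-10.
The following Monday is 2027-06-14.
The following Wednesday is 2027-06-16.
Next Thursday: 2027-06-17.
The following Monday is 2027-06-21.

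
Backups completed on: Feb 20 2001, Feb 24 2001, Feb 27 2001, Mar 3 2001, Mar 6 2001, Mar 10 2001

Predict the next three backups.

Every event lands on a Tuesday or Saturday (gaps cycle 4, 3, 4, 3, 4).
So the schedule is: every Tuesday and Saturday.
Next Tuesday: Mar 13 2001.
The following Saturday is Mar 17 2001.
The following Tuesday is Mar 20 2001.

Mar 13 2001, Mar 17 2001, Mar 20 2001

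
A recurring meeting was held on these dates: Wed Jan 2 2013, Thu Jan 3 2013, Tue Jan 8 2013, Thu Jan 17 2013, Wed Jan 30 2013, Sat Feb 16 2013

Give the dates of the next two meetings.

Sat Mar 9 2013, Wed Apr 3 2013

The spacing grows by 4 each time: 1, 5, 9, 13, 17 days.
Next gap: 21 days. Sat Feb 16 2013 + 21 days = Sat Mar 9 2013.
Next gap: 25 days. Sat Mar 9 2013 + 25 days = Wed Apr 3 2013.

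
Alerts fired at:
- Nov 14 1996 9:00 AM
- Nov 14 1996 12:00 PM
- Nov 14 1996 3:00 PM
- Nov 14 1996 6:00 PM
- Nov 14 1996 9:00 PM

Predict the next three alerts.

Nov 15 1996 12:00 AM, Nov 15 1996 3:00 AM, Nov 15 1996 6:00 AM

Spacing: 3, 3, 3, 3 h — constant 3 h.
Nov 14 1996 9:00 PM + 3 h = Nov 15 1996 12:00 AM.
Nov 15 1996 12:00 AM + 3 h = Nov 15 1996 3:00 AM.
Nov 15 1996 3:00 AM + 3 h = Nov 15 1996 6:00 AM.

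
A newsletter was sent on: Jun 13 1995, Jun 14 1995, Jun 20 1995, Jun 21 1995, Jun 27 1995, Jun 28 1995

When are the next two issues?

Jul 4 1995, Jul 5 1995

Every event lands on a Tuesday or Wednesday (gaps cycle 1, 6, 1, 6, 1).
So the schedule is: every Tuesday and Wednesday.
The following Tuesday is Jul 4 1995.
The following Wednesday is Jul 5 1995.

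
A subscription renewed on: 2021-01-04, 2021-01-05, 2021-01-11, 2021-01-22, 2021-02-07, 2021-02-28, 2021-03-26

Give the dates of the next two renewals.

Intervals are 1, 6, 11, 16, 21, 26 days — an arithmetic progression with common difference 5.
Next gap: 31 days. 2021-03-26 + 31 days = 2021-04-26.
Next gap: 36 days. 2021-04-26 + 36 days = 2021-06-01.

2021-04-26, 2021-06-01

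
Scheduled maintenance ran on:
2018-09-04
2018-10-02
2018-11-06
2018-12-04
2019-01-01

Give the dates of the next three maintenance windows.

2019-02-05, 2019-03-05, 2019-04-02

All dates are Tuesdays, 28, 35, 28, 28 days apart.
Specifically, the 1st Tuesday of each month.
February 2019 — 1st Tuesday is 2019-02-05.
1st Tuesday of March 2019: 2019-03-05.
April 2019 — 1st Tuesday is 2019-04-02.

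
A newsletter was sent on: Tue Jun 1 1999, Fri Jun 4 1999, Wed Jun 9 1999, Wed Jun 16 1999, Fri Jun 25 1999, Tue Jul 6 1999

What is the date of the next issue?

Gaps: 3, 5, 7, 9, 11 days — each gap is 2 larger than the previous one.
Next gap: 13 days. Tue Jul 6 1999 + 13 days = Mon Jul 19 1999.

Mon Jul 19 1999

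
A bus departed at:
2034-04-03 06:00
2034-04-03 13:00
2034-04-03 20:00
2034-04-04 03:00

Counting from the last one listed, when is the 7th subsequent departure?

2034-04-06 04:00

Gaps: 7, 7, 7 hours — each event is 7 hours after the previous one.
2034-04-04 03:00 + 7 h = 2034-04-04 10:00.
2034-04-04 10:00 + 7 h = 2034-04-04 17:00.
2034-04-04 17:00 + 7 h = 2034-04-05 00:00.
2034-04-05 00:00 + 7 h = 2034-04-05 07:00.
2034-04-05 07:00 + 7 h = 2034-04-05 14:00.
2034-04-05 14:00 + 7 h = 2034-04-05 21:00.
2034-04-05 21:00 + 7 h = 2034-04-06 04:00.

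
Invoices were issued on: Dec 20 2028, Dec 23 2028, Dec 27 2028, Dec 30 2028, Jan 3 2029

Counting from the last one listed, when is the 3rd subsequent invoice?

Jan 13 2029

Every event lands on a Wednesday or Saturday (gaps cycle 3, 4, 3, 4).
So the schedule is: every Wednesday and Saturday.
The following Saturday is Jan 6 2029.
The following Wednesday is Jan 10 2029.
The following Saturday is Jan 13 2029.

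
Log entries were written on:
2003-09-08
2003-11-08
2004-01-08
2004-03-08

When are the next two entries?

2004-05-08, 2004-07-08

The day-of-month is always 8 (61, 61, 60 days between events).
So this recurs on the 8th of every 2 months.
May 2004: 2004-05-08.
July 2004: 2004-07-08.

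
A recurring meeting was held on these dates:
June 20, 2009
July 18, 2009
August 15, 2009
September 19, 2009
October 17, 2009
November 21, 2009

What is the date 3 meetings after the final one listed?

February 20, 2010

All dates are Saturdays, 28, 28, 35, 28, 35 days apart.
Specifically, the 3rd Saturday of each month.
December 2009 — 3rd Saturday is December 19, 2009.
January 2010 — 3rd Saturday is January 16, 2010.
3rd Saturday of February 2010: February 20, 2010.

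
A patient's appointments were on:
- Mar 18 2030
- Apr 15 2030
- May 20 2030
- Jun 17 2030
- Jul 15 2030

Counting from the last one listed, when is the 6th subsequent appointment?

Jan 20 2031

All dates are Mondays, 28, 35, 28, 28 days apart.
Specifically, the 3rd Monday of each month.
3rd Monday of August 2030: Aug 19 2030.
3rd Monday of September 2030: Sep 16 2030.
October 2030 — 3rd Monday is Oct 21 2030.
November 2030 — 3rd Monday is Nov 18 2030.
3rd Monday of December 2030: Dec 16 2030.
3rd Monday of January 2031: Jan 20 2031.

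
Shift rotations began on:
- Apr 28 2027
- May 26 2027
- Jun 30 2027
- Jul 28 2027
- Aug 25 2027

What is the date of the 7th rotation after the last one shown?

Mar 29 2028

All Wednesdays; the gaps (28, 35, 28, 28) vary with month length.
This is the last Wednesday of each month.
Last Wednesday of September 2027: Sep 29 2027.
October 2027 ends with Wednesday Oct 27 2027.
November 2027 ends with Wednesday Nov 24 2027.
Last Wednesday of December 2027: Dec 29 2027.
January 2028 ends with Wednesday Jan 26 2028.
February 2028 ends with Wednesday Feb 23 2028.
Last Wednesday of March 2028: Mar 29 2028.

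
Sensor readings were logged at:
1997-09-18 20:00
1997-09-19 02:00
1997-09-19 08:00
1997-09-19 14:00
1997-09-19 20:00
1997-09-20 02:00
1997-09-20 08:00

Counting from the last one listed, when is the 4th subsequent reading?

The interval is a steady 6 hours (6, 6, 6, 6, 6, 6).
1997-09-20 08:00 + 6 h = 1997-09-20 14:00.
1997-09-20 14:00 + 6 h = 1997-09-20 20:00.
1997-09-20 20:00 + 6 h = 1997-09-21 02:00.
1997-09-21 02:00 + 6 h = 1997-09-21 08:00.

1997-09-21 08:00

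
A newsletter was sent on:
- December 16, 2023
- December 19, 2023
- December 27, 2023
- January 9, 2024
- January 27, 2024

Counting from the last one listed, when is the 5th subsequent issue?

Intervals are 3, 8, 13, 18 days — an arithmetic progression with common difference 5.
Next gap: 23 days. January 27, 2024 + 23 days = February 19, 2024.
Next gap: 28 days. February 19, 2024 + 28 days = March 18, 2024.
Next gap: 33 days. March 18, 2024 + 33 days = April 20, 2024.
Next gap: 38 days. April 20, 2024 + 38 days = May 28, 2024.
Next gap: 43 days. May 28, 2024 + 43 days = July 10, 2024.

July 10, 2024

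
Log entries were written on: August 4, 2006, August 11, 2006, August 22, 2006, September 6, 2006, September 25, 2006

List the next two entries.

The spacing grows by 4 each time: 7, 11, 15, 19 days.
Next gap: 23 days. September 25, 2006 + 23 days = October 18, 2006.
Next gap: 27 days. October 18, 2006 + 27 days = November 14, 2006.

October 18, 2006; November 14, 2006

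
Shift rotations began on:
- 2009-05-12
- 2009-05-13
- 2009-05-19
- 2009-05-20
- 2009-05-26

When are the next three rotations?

Gaps: 1, 6, 1, 6 days — not constant, but cyclic with period 2.
The events fall on every Tuesday and Wednesday.
Next Wednesday: 2009-05-27.
The following Tuesday is 2009-06-02.
Next Wednesday: 2009-06-03.

2009-05-27, 2009-06-02, 2009-06-03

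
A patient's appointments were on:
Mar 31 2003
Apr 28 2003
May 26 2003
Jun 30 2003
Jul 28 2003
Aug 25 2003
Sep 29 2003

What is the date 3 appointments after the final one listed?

All Mondays; the gaps (28, 28, 35, 28, 28, 35) vary with month length.
This is the last Monday of each month.
October 2003 ends with Monday Oct 27 2003.
November 2003 ends with Monday Nov 24 2003.
Last Monday of December 2003: Dec 29 2003.

Dec 29 2003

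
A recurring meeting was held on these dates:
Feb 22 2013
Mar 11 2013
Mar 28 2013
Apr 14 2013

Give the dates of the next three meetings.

The spacing is 17, 17, 17 days — always 17 days.
Apr 14 2013 + 17 days = May 1 2013.
May 1 2013 + 17 days = May 18 2013.
May 18 2013 + 17 days = Jun 4 2013.

May 1 2013, May 18 2013, Jun 4 2013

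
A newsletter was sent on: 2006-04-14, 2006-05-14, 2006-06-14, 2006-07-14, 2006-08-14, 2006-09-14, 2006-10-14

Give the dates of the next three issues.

2006-11-14, 2006-12-14, 2007-01-14

Each date is the 14th; the gaps (30, 31, 30, 31, 31, 30) track the month lengths.
The rule is the 14th of each month.
November 2006: 2006-11-14.
Next: December 2006 → 2006-12-14.
January 2007: 2007-01-14.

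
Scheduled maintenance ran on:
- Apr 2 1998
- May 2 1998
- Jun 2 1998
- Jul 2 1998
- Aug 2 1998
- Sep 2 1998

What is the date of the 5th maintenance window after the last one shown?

The day-of-month is always 2 (30, 31, 30, 31, 31 days between events).
So this recurs on the 2nd of each month.
Next: October 1998 → Oct 2 1998.
November 1998: Nov 2 1998.
Next: December 1998 → Dec 2 1998.
January 1999: Jan 2 1999.
Next: February 1999 → Feb 2 1999.

Feb 2 1999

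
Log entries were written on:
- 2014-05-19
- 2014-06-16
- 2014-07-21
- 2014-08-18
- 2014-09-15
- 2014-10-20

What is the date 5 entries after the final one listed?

2015-03-16

Gaps: 28, 35, 28, 28, 35 days — a mix of 28 and 35. Every date is a Monday.
Each is the 3rd Monday of its month.
November 2014 — 3rd Monday is 2014-11-17.
December 2014 — 3rd Monday is 2014-12-15.
3rd Monday of January 2015: 2015-01-19.
3rd Monday of February 2015: 2015-02-16.
March 2015 — 3rd Monday is 2015-03-16.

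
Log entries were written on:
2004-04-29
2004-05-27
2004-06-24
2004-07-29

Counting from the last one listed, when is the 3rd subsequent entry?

These are Thursdays with 28, 28, 35-day gaps.
Each is the final Thursday of its month — 2004-04-29 is past the 28th, so '4th Thursday' doesn't fit.
August 2004 ends with Thursday 2004-08-26.
Last Thursday of September 2004: 2004-09-30.
October 2004 ends with Thursday 2004-10-28.

2004-10-28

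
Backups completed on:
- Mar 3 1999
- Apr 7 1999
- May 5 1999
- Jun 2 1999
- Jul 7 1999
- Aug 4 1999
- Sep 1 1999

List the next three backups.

Oct 6 1999, Nov 3 1999, Dec 1 1999

These are Wednesdays at 28- or 35-day spacing (35, 28, 28, 35, 28, 28).
The pattern: 1st Wednesday of the month.
1st Wednesday of October 1999: Oct 6 1999.
November 1999 — 1st Wednesday is Nov 3 1999.
December 1999 — 1st Wednesday is Dec 1 1999.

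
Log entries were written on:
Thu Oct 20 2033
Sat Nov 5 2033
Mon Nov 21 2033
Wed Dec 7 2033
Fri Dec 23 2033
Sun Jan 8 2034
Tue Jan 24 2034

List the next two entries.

Thu Feb 9 2034, Sat Feb 25 2034

Every event comes 16 days after the last (16, 16, 16, 16, 16, 16).
Tue Jan 24 2034 + 16 days = Thu Feb 9 2034.
Thu Feb 9 2034 + 16 days = Sat Feb 25 2034.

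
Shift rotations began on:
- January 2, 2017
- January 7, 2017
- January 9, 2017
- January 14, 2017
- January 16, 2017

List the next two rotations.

Gaps: 5, 2, 5, 2 days — not constant, but cyclic with period 2.
The events fall on every Monday and Saturday.
Next Saturday: January 21, 2017.
Next Monday: January 23, 2017.

January 21, 2017; January 23, 2017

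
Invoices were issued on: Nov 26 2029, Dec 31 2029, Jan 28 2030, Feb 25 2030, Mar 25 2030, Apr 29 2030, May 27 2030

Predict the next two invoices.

Jun 24 2030, Jul 29 2030

All Mondays; the gaps (35, 28, 28, 28, 35, 28) vary with month length.
This is the last Monday of each month.
June 2030 ends with Monday Jun 24 2030.
Last Monday of July 2030: Jul 29 2030.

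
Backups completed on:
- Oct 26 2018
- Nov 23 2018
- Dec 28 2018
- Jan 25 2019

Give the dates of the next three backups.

Feb 22 2019, Mar 22 2019, Apr 26 2019

All dates are Fridays, 28, 35, 28 days apart.
Specifically, the 4th Friday of each month.
4th Friday of February 2019: Feb 22 2019.
4th Friday of March 2019: Mar 22 2019.
April 2019 — 4th Friday is Apr 26 2019.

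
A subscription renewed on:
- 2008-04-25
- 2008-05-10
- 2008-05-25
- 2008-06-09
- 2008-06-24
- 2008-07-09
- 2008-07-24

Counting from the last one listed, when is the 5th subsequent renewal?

2008-10-07

Gaps between consecutive events: 15, 15, 15, 15, 15, 15 days — a constant 15-day interval.
2008-07-24 + 15 days = 2008-08-08.
2008-08-08 + 15 days = 2008-08-23.
2008-08-23 + 15 days = 2008-09-07.
2008-09-07 + 15 days = 2008-09-22.
2008-09-22 + 15 days = 2008-10-07.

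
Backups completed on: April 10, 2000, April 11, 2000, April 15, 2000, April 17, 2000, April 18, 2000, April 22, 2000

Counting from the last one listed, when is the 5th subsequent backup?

May 2, 2000

The gap pattern 1, 4, 2, 1, 4 repeats every 3 events.
These are the Mondays, Tuesdays and Saturdays of each week.
Next Monday: April 24, 2000.
Next Tuesday: April 25, 2000.
The following Saturday is April 29, 2000.
Next Monday: May 1, 2000.
Next Tuesday: May 2, 2000.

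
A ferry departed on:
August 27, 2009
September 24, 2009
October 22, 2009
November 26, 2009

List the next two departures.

December 24, 2009; January 28, 2010

These are Thursdays at 28- or 35-day spacing (28, 28, 35).
The pattern: 4th Thursday of the month.
4th Thursday of December 2009: December 24, 2009.
January 2010 — 4th Thursday is January 28, 2010.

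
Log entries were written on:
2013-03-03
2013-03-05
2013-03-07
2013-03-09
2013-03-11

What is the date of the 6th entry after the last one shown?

Gaps between consecutive events: 2, 2, 2, 2 days — a constant 2-day interval.
2013-03-11 + 2 days = 2013-03-13.
2013-03-13 + 2 days = 2013-03-15.
2013-03-15 + 2 days = 2013-03-17.
2013-03-17 + 2 days = 2013-03-19.
2013-03-19 + 2 days = 2013-03-21.
2013-03-21 + 2 days = 2013-03-23.

2013-03-23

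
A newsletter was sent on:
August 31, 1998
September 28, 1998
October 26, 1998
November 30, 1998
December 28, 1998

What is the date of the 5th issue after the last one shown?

These are Mondays with 28, 28, 35, 28-day gaps.
Each is the final Monday of its month — August 31, 1998 is past the 28th, so '4th Monday' doesn't fit.
Last Monday of January 1999: January 25, 1999.
Last Monday of February 1999: February 22, 1999.
Last Monday of March 1999: March 29, 1999.
Last Monday of April 1999: April 26, 1999.
May 1999 ends with Monday May 31, 1999.

May 31, 1999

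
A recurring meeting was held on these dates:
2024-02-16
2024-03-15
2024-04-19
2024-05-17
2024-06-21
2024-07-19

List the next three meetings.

These are Fridays at 28- or 35-day spacing (28, 35, 28, 35, 28).
The pattern: 3rd Friday of the month.
August 2024 — 3rd Friday is 2024-08-16.
3rd Friday of September 2024: 2024-09-20.
3rd Friday of October 2024: 2024-10-18.

2024-08-16, 2024-09-20, 2024-10-18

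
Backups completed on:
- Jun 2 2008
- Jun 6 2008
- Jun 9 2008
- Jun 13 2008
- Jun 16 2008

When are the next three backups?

Jun 20 2008, Jun 23 2008, Jun 27 2008

Every event lands on a Monday or Friday (gaps cycle 4, 3, 4, 3).
So the schedule is: every Monday and Friday.
Next Friday: Jun 20 2008.
Next Monday: Jun 23 2008.
Next Friday: Jun 27 2008.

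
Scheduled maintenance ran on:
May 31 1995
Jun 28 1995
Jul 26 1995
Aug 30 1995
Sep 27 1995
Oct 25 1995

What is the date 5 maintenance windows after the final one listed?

Mar 27 1996

Every date is a Wednesday; gaps 28, 28, 35, 28, 28 days.
Each is the last Wednesday of its month (at least one falls on the 29th or later, ruling out '4th Wednesday').
Last Wednesday of November 1995: Nov 29 1995.
Last Wednesday of December 1995: Dec 27 1995.
January 1996 ends with Wednesday Jan 31 1996.
Last Wednesday of February 1996: Feb 28 1996.
Last Wednesday of March 1996: Mar 27 1996.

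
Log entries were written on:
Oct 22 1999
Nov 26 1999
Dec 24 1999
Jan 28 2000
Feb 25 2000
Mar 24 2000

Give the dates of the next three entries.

Gaps: 35, 28, 35, 28, 28 days — a mix of 28 and 35. Every date is a Friday.
Each is the 4th Friday of its month.
April 2000 — 4th Friday is Apr 28 2000.
4th Friday of May 2000: May 26 2000.
4th Friday of June 2000: Jun 23 2000.

Apr 28 2000, May 26 2000, Jun 23 2000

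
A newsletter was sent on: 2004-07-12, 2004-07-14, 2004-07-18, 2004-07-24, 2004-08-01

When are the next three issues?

The spacing grows by 2 each time: 2, 4, 6, 8 days.
Next gap: 10 days. 2004-08-01 + 10 days = 2004-08-11.
Next gap: 12 days. 2004-08-11 + 12 days = 2004-08-23.
Next gap: 14 days. 2004-08-23 + 14 days = 2004-09-06.

2004-08-11, 2004-08-23, 2004-09-06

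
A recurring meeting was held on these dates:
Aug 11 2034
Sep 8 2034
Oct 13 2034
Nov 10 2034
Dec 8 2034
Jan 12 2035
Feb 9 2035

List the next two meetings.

Mar 9 2035, Apr 13 2035

Gaps: 28, 35, 28, 28, 35, 28 days — a mix of 28 and 35. Every date is a Friday.
Each is the 2nd Friday of its month.
2nd Friday of March 2035: Mar 9 2035.
April 2035 — 2nd Friday is Apr 13 2035.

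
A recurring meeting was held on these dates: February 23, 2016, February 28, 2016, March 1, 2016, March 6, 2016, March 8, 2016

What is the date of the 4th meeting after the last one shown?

March 22, 2016

The gap pattern 5, 2, 5, 2 repeats every 2 events.
These are the Tuesdays and Sundays of each week.
Next Sunday: March 13, 2016.
Next Tuesday: March 15, 2016.
The following Sunday is March 20, 2016.
Next Tuesday: March 22, 2016.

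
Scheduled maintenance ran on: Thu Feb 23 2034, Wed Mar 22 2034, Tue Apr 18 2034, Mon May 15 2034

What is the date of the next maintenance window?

Sun Jun 11 2034

Every event comes 27 days after the last (27, 27, 27).
Mon May 15 2034 + 27 days = Sun Jun 11 2034.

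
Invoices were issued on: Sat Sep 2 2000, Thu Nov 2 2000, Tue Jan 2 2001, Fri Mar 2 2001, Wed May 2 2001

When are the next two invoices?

Mon Jul 2 2001, Sun Sep 2 2001

The day-of-month is always 2 (61, 61, 59, 61 days between events).
So this recurs on the 2nd of every 2 months.
July 2001: Mon Jul 2 2001.
September 2001: Sun Sep 2 2001.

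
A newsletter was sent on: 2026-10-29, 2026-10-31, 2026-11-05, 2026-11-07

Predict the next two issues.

Gaps: 2, 5, 2 days — not constant, but cyclic with period 2.
The events fall on every Thursday and Saturday.
Next Thursday: 2026-11-12.
Next Saturday: 2026-11-14.

2026-11-12, 2026-11-14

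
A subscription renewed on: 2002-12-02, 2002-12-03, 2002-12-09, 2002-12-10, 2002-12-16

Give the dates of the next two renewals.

2002-12-17, 2002-12-23

Every event lands on a Monday or Tuesday (gaps cycle 1, 6, 1, 6).
So the schedule is: every Monday and Tuesday.
The following Tuesday is 2002-12-17.
Next Monday: 2002-12-23.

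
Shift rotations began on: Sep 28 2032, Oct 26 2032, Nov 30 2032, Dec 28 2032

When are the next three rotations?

Jan 25 2033, Feb 22 2033, Mar 29 2033

Every date is a Tuesday; gaps 28, 35, 28 days.
Each is the last Tuesday of its month (at least one falls on the 29th or later, ruling out '4th Tuesday').
Last Tuesday of January 2033: Jan 25 2033.
February 2033 ends with Tuesday Feb 22 2033.
March 2033 ends with Tuesday Mar 29 2033.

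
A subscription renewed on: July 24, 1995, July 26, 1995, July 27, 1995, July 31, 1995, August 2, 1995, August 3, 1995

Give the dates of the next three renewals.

The gap pattern 2, 1, 4, 2, 1 repeats every 3 events.
These are the Mondays, Wednesdays and Thursdays of each week.
Next Monday: August 7, 1995.
Next Wednesday: August 9, 1995.
Next Thursday: August 10, 1995.

August 7, 1995; August 9, 1995; August 10, 1995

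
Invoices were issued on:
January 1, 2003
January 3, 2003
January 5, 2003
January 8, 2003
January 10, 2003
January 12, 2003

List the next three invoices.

January 15, 2003; January 17, 2003; January 19, 2003

Every event lands on a Wednesday or Friday or Sunday (gaps cycle 2, 2, 3, 2, 2).
So the schedule is: every Wednesday, Friday and Sunday.
The following Wednesday is January 15, 2003.
Next Friday: January 17, 2003.
The following Sunday is January 19, 2003.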